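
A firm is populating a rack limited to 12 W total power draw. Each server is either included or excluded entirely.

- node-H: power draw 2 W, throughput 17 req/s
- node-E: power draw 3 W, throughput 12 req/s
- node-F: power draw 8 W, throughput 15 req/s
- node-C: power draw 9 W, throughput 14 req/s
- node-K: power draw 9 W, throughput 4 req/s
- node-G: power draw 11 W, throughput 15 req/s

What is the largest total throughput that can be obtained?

32

node-H + node-F: power draw 2 + 8 = 10 ≤ 12, throughput 17 + 15 = 32.
node-H + node-C: power draw 2 + 9 = 11 ≤ 12, throughput 17 + 14 = 31.
Best is node-H and node-F with total throughput 32.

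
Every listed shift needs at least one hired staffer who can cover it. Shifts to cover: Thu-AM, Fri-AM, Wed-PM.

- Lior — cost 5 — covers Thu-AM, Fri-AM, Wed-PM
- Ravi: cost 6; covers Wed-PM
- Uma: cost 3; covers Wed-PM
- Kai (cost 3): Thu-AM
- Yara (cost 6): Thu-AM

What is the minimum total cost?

Lior alone covers Thu-AM, Fri-AM, Wed-PM — every shift.
Total cost: 5.
No cover costs less than 5.

5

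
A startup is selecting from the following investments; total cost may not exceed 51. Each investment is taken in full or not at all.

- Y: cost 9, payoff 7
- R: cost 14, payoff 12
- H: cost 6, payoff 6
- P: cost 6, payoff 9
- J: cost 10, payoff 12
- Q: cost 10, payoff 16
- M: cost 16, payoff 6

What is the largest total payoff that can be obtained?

Allowing fractional choices, the relaxed optimum would be about 58.9, but investments are indivisible.
Y + R + P + J + Q: cost 9 + 14 + 6 + 10 + 10 = 49 ≤ 51, payoff 7 + 12 + 9 + 12 + 16 = 56.
R + H + P + J + Q: cost 14 + 6 + 6 + 10 + 10 = 46 ≤ 51, payoff 12 + 6 + 9 + 12 + 16 = 55.
Best is Y, R, P, J, and Q with total payoff 56.

56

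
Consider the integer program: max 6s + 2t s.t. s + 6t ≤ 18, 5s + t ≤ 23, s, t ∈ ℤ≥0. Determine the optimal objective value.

28

The continuous relaxation peaks at (4.14, 2.31) with value 29.45; rounding to a feasible lattice point costs some objective.
(s,t)=(4,2): 1·4+6·2=16≤18, 5·4+1·2=22≤23, objective 28.
(s,t)=(4,1): 1·4+6·1=10≤18, 5·4+1·1=21≤23, objective 26.
(s,t)=(3,2): 1·3+6·2=15≤18, 5·3+1·2=17≤23, objective 22.
(s,t)=(3,1): 1·3+6·1=9≤18, 5·3+1·1=16≤23, objective 20.
Maximum is 28 at (s,t)=(4,2).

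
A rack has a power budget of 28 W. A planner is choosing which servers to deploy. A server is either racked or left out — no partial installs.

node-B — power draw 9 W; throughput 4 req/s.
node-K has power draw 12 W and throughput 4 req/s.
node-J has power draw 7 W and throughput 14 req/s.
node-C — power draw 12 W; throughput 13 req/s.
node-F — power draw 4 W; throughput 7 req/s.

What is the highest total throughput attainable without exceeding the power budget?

Allowing fractional choices, the relaxed optimum would be about 36.2, but servers are indivisible.
node-B + node-J + node-C: power draw 9 + 7 + 12 = 28 ≤ 28, throughput 4 + 14 + 13 = 31.
node-J + node-C + node-F: power draw 7 + 12 + 4 = 23 ≤ 28, throughput 14 + 13 + 7 = 34.
Best is node-J, node-C, and node-F with total throughput 34.

34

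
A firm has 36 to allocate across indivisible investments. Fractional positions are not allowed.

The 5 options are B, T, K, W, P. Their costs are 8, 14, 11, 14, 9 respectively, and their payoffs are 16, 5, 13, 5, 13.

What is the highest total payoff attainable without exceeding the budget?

42

Allowing fractional choices, the relaxed optimum would be about 44.9, but investments are indivisible.
B + T + P: cost 8 + 14 + 9 = 31 ≤ 36, payoff 16 + 5 + 13 = 34.
B + K + P: cost 8 + 11 + 9 = 28 ≤ 36, payoff 16 + 13 + 13 = 42.
Best is B, K, and P with total payoff 42.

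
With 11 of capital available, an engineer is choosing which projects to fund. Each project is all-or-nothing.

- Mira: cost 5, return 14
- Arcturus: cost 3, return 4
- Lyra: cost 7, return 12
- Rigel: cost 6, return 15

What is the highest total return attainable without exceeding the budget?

29

Take Mira and Rigel: cost 5 + 6 = 11 ≤ 11, return 14 + 15 = 29.
No other feasible combination does better.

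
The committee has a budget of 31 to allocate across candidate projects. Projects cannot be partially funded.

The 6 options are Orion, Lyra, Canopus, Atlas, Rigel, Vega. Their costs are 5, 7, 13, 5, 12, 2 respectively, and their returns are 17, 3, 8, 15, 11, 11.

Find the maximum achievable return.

57

Take Orion, Lyra, Atlas, Rigel, and Vega: cost 5 + 7 + 5 + 12 + 2 = 31 ≤ 31, return 17 + 3 + 15 + 11 + 11 = 57.
No other feasible combination does better.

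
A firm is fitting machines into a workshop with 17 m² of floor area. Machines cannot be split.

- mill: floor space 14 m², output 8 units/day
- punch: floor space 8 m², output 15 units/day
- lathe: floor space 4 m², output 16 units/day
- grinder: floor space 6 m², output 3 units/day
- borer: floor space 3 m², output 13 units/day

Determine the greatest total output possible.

Treat it as a binary knapsack problem.
Allowing fractional choices, the relaxed optimum would be about 45.1, but machines are indivisible.
lathe + grinder + borer: floor space 4 + 6 + 3 = 13 ≤ 17, output 16 + 3 + 13 = 32.
punch + lathe: floor space 8 + 4 = 12 ≤ 17, output 15 + 16 = 31.
punch + lathe + borer: floor space 8 + 4 + 3 = 15 ≤ 17, output 15 + 16 + 13 = 44.
Best is punch, lathe, and borer with total output 44.

44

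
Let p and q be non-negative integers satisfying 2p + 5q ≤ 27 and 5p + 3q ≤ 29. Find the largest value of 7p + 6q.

The continuous relaxation peaks at (3.37, 4.05) with value 47.89; rounding to a feasible lattice point costs some objective.
(p,q)=(4,3): 2·4+5·3=23≤27, 5·4+3·3=29≤29, objective 46.
(p,q)=(3,4): 2·3+5·4=26≤27, 5·3+3·4=27≤29, objective 45.
(p,q)=(4,2): 2·4+5·2=18≤27, 5·4+3·2=26≤29, objective 40.
The best lattice point is (4,3), giving 46.

46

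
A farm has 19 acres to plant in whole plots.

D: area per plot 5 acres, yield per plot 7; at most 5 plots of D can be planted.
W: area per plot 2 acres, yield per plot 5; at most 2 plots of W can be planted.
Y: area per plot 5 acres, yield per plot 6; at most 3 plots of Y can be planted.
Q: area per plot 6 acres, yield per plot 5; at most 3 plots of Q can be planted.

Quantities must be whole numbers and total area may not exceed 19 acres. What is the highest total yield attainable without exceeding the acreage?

W has the best ratio (5/2); taking only W gives at most 2×5 = 10 (stopped by the supply cap of 2).
Mixing does better — 3×D and 2×W: area 19 ≤ 19, yield 3·7 + 2·5 = 31.

31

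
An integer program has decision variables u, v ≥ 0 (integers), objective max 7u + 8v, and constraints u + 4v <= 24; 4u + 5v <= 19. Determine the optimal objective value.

31

(u,v)=(1,3): 1·1+4·3=13≤24, 4·1+5·3=19≤19, objective 31.
(u,v)=(2,2): 1·2+4·2=10≤24, 4·2+5·2=18≤19, objective 30.
(u,v)=(3,1): 1·3+4·1=7≤24, 4·3+5·1=17≤19, objective 29.
(u,v)=(4,0): 1·4+4·0=4≤24, 4·4+5·0=16≤19, objective 28.
The best lattice point is (1,3), giving 31.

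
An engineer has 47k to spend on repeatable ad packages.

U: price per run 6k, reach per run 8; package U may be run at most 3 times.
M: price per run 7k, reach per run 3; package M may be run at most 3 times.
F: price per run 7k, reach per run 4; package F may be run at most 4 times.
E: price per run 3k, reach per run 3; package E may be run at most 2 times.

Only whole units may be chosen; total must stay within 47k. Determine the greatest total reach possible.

U has the best ratio (8/6); taking only U gives at most 3×8 = 24 (stopped by the supply cap of 3).
Mixing does better — 3×U, 3×F, and 2×E: price 45 ≤ 47, reach 3·8 + 3·4 + 2·3 = 42.

42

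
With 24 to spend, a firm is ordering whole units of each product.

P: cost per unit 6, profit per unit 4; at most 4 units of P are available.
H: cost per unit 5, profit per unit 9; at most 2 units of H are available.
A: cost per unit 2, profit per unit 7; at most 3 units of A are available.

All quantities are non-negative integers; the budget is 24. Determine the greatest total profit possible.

43

Take 1×P, 2×H, and 3×A: cost 22 ≤ 24, profit 1·4 + 2·9 + 3·7 = 43.
A has the best ratio (7/2) and is taken to its limit of 3; remaining capacity is filled optimally with the others.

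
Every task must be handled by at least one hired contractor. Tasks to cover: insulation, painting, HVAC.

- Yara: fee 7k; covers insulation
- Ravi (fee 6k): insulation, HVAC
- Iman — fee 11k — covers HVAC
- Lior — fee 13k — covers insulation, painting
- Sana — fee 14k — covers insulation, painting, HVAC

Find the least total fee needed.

14

The greedy cost-per-new-task heuristic would pick Ravi and Lior for 19, but a cheaper cover exists.
Sana alone covers insulation, painting, HVAC — every task.
Total fee: 14.
No cover costs less than 14.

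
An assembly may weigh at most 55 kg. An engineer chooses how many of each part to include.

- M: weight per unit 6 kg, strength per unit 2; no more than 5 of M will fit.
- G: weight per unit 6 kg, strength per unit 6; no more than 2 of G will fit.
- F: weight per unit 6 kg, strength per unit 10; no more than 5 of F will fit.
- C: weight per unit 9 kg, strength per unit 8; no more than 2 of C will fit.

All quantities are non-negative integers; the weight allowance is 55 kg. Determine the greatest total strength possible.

72

This is a bounded integer knapsack.
Take 1×G, 5×F, and 2×C: weight 54 ≤ 55, strength 1·6 + 5·10 + 2·8 = 72.
F has the best ratio (10/6) and is taken to its limit of 5; remaining capacity is filled optimally with the others.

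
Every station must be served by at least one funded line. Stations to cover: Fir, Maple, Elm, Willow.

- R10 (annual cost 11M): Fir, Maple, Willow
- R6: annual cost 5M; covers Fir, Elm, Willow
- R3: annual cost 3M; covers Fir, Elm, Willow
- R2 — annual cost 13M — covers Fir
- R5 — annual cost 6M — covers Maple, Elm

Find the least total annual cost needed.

9

This is an integer covering problem.
Choose R3 and R5: together they cover Fir, Maple, Elm, Willow — every station.
Total annual cost: 3 + 6 = 9.
No cover costs less than 9.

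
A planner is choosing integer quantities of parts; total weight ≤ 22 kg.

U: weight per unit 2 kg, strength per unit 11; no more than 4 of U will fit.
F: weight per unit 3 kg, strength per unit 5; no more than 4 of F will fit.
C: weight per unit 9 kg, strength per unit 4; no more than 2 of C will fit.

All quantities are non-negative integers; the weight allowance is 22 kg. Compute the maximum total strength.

4×U and 3×F: weight 17 ≤ 22, strength 4·11 + 3·5 = 59.
4×U and 4×F: weight 20 ≤ 22, strength 4·11 + 4·5 = 64.
Best is 64.

64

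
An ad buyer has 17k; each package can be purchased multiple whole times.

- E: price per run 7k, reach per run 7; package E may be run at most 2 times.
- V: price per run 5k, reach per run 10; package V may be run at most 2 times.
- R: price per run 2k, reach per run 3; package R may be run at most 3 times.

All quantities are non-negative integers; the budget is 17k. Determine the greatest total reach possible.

Take 2×V and 3×R: price 16 ≤ 17, reach 2·10 + 3·3 = 29.
V has the best ratio (10/5) and is taken to its limit of 2; remaining capacity is filled optimally with the others.

29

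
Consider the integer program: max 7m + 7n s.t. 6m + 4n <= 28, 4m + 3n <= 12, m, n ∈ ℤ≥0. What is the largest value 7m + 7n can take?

28

(m,n)=(0,4): 6·0+4·4=16≤28, 4·0+3·4=12≤12, objective 28.
(m,n)=(0,3): 6·0+4·3=12≤28, 4·0+3·3=9≤12, objective 21.
Maximum is 28 at (m,n)=(0,4).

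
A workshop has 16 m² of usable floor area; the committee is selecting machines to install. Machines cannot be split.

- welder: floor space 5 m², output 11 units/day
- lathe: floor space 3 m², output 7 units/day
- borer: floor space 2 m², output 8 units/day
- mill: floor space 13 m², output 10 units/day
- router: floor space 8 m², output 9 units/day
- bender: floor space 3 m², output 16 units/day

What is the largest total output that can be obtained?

Allowing fractional choices, the relaxed optimum would be about 45.4, but machines are indivisible.
welder + router + bender: floor space 5 + 8 + 3 = 16 ≤ 16, output 11 + 9 + 16 = 36.
welder + lathe + borer + bender: floor space 5 + 3 + 2 + 3 = 13 ≤ 16, output 11 + 7 + 8 + 16 = 42.
lathe + borer + router + bender: floor space 3 + 2 + 8 + 3 = 16 ≤ 16, output 7 + 8 + 9 + 16 = 40.
Best is welder, lathe, borer, and bender with total output 42.

42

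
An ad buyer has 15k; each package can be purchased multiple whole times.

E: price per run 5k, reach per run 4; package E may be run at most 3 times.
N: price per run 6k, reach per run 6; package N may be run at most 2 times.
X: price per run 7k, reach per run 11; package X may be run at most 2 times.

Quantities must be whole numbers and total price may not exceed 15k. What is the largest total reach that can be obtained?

X has the best ratio (11/7); taking only X gives at most 2×11 = 22 (stopped by the price limit).
Optimal: 2×X: price 14 ≤ 15, reach 2·11 = 22.

22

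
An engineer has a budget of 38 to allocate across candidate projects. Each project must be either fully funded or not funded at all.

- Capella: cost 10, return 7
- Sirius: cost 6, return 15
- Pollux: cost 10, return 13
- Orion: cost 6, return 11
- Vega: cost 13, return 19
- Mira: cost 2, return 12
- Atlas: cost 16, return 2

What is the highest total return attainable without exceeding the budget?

Allowing fractional choices, the relaxed optimum would be about 70.7, but projects are indivisible.
Capella + Sirius + Orion + Vega + Mira: cost 10 + 6 + 6 + 13 + 2 = 37 ≤ 38, return 7 + 15 + 11 + 19 + 12 = 64.
Sirius + Pollux + Orion + Vega + Mira: cost 6 + 10 + 6 + 13 + 2 = 37 ≤ 38, return 15 + 13 + 11 + 19 + 12 = 70.
Best is Sirius, Pollux, Orion, Vega, and Mira with total return 70.

70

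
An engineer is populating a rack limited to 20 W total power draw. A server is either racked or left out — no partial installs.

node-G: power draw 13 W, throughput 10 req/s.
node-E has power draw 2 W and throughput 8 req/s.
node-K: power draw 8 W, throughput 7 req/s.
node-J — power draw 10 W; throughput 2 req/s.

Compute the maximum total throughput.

This is a 0-1 knapsack instance.
node-E + node-K + node-J: power draw 2 + 8 + 10 = 20 ≤ 20, throughput 8 + 7 + 2 = 17.
node-G + node-E: power draw 13 + 2 = 15 ≤ 20, throughput 10 + 8 = 18.
node-E + node-K: power draw 2 + 8 = 10 ≤ 20, throughput 8 + 7 = 15.
Best is node-G and node-E with total throughput 18.

18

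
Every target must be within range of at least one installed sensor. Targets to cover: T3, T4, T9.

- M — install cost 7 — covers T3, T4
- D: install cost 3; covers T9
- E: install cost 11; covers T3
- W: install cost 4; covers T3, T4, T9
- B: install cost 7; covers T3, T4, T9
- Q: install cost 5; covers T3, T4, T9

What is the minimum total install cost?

W alone covers T3, T4, T9 — every target.
Total install cost: 4.
No cover costs less than 4.

4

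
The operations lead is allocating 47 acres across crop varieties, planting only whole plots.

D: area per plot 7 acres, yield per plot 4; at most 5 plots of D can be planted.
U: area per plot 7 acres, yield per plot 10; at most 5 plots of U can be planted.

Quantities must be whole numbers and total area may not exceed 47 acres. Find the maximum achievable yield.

54

Take 1×D and 5×U: area 42 ≤ 47, yield 1·4 + 5·10 = 54.
U has the best ratio (10/7) and is taken to its limit of 5; remaining capacity is filled optimally with the others.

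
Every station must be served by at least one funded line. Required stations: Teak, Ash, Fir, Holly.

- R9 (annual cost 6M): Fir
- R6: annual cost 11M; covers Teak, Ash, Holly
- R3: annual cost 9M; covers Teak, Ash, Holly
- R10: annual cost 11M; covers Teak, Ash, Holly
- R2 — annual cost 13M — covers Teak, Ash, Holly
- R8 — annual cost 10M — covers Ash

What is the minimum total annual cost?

Choose R9 and R3: together they cover Teak, Ash, Fir, Holly — every station.
Total annual cost: 6 + 9 = 15.
No cover costs less than 15.

15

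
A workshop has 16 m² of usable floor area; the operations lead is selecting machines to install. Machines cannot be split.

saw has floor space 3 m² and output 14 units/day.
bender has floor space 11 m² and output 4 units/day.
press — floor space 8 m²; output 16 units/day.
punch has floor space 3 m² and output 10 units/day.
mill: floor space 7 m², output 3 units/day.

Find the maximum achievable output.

40

saw + press: floor space 3 + 8 = 11 ≤ 16, output 14 + 16 = 30.
saw + press + punch: floor space 3 + 8 + 3 = 14 ≤ 16, output 14 + 16 + 10 = 40.
saw + punch + mill: floor space 3 + 3 + 7 = 13 ≤ 16, output 14 + 10 + 3 = 27.
Best is saw, press, and punch with total output 40.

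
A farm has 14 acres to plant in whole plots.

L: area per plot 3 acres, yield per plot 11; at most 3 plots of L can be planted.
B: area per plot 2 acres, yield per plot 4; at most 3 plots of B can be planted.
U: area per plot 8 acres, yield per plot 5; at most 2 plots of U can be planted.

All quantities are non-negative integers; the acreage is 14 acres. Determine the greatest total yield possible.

This is a bounded integer knapsack.
L has the best ratio (11/3); taking only L gives at most 3×11 = 33 (stopped by the supply cap of 3).
Mixing does better — 3×L and 2×B: area 13 ≤ 14, yield 3·11 + 2·4 = 41.

41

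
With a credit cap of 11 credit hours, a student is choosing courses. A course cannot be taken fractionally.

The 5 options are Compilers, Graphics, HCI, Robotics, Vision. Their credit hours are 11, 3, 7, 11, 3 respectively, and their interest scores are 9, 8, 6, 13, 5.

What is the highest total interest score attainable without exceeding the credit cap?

14

Treat it as a binary knapsack problem.
Take Graphics and HCI: credit hours 3 + 7 = 10 ≤ 11, interest score 8 + 6 = 14.
No other feasible combination does better.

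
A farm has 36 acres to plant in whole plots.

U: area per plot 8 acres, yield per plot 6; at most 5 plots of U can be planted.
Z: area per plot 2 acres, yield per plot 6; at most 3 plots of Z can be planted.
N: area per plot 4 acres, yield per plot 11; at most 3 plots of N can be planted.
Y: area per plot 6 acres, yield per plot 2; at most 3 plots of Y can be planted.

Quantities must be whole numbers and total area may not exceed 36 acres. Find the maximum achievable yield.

This is a bounded integer knapsack.
2×U, 3×Z, and 3×N: area 34 ≤ 36, yield 2·6 + 3·6 + 3·11 = 63.
1×U, 3×Z, 3×N, and 1×Y: area 32 ≤ 36, yield 1·6 + 3·6 + 3·11 + 1·2 = 59.
Best is 63.

63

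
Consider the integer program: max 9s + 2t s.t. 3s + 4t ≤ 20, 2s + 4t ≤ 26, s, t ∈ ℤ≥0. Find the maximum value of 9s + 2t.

The continuous relaxation peaks at (6.67, 0) with value 60.00; rounding to a feasible lattice point costs some objective.
(s,t)=(6,0) is feasible, giving 54.
(s,t)=(5,1) is feasible, giving 47.
(s,t)=(5,0) is feasible, giving 45.
The best lattice point is (6,0), giving 54.

54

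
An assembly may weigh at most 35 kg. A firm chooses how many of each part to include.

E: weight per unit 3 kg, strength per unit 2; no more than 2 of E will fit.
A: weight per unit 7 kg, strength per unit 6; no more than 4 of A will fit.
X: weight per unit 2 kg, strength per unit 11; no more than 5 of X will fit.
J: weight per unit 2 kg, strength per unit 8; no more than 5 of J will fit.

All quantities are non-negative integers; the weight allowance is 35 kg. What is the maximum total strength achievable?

107

Take 2×A, 5×X, and 5×J: weight 34 ≤ 35, strength 2·6 + 5·11 + 5·8 = 107.
X has the best ratio (11/2) and is taken to its limit of 5; remaining capacity is filled optimally with the others.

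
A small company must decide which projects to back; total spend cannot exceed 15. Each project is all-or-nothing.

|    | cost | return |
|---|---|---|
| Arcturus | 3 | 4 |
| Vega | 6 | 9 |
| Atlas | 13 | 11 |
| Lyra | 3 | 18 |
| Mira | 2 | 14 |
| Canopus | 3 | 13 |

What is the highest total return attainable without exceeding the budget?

Vega + Lyra + Mira + Canopus: cost 6 + 3 + 2 + 3 = 14 ≤ 15, return 9 + 18 + 14 + 13 = 54.
Arcturus + Lyra + Mira + Canopus: cost 3 + 3 + 2 + 3 = 11 ≤ 15, return 4 + 18 + 14 + 13 = 49.
Lyra + Mira + Canopus: cost 3 + 2 + 3 = 8 ≤ 15, return 18 + 14 + 13 = 45.
Best is Vega, Lyra, Mira, and Canopus with total return 54.

54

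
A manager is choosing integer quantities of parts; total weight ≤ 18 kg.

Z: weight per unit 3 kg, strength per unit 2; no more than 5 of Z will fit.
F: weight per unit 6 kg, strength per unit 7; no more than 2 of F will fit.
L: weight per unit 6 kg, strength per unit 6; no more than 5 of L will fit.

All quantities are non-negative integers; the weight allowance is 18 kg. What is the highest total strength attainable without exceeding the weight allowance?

F has the best ratio (7/6); taking only F gives at most 2×7 = 14 (stopped by the supply cap of 2).
Mixing does better — 2×F and 1×L: weight 18 ≤ 18, strength 2·7 + 1·6 = 20.

20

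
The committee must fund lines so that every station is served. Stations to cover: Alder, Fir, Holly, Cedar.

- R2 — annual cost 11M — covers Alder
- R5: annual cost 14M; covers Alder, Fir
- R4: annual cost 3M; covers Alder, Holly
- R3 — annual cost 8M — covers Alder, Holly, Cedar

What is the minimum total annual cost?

22

This is an integer covering problem.
The greedy cost-per-new-station heuristic would pick R4, R3, and R5 for 25, but a cheaper cover exists.
Choose R5 and R3: together they cover Alder, Fir, Holly, Cedar — every station.
Total annual cost: 14 + 8 = 22.
No cover costs less than 22.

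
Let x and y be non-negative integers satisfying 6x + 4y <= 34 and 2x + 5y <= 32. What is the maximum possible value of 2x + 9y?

Relaxing integrality, the LP optimum is 57.60 at (x,y) = (0, 6.4), which is not an integer point.
(x,y)=(1,6): 6·1+4·6=30≤34, 2·1+5·6=32≤32, objective 56.
(x,y)=(0,6): 6·0+4·6=24≤34, 2·0+5·6=30≤32, objective 54.
Maximum is 56 at (x,y)=(1,6).

56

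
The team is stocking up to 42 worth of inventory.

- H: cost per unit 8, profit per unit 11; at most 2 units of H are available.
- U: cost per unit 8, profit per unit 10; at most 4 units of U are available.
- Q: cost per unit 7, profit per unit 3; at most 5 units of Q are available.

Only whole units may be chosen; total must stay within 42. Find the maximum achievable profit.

Take 2×H and 3×U: cost 40 ≤ 42, profit 2·11 + 3·10 = 52.
H has the best ratio (11/8) and is taken to its limit of 2; remaining capacity is filled optimally with the others.

52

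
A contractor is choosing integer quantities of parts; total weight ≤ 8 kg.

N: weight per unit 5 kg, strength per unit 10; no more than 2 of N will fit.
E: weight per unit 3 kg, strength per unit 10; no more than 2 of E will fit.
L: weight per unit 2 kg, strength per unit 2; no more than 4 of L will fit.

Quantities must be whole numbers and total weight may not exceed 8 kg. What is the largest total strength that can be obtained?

This is a bounded integer knapsack.
E has the best ratio (10/3); taking only E gives at most 2×10 = 20 (stopped by the weight limit).
Mixing does better — 2×E and 1×L: weight 8 ≤ 8, strength 2·10 + 1·2 = 22.

22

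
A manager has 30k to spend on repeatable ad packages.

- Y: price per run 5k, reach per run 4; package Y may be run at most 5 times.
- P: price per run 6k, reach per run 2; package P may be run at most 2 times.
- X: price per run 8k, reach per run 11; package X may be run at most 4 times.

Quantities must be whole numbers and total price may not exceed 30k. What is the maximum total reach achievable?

37

This is a bounded integer knapsack.
X has the best ratio (11/8); taking only X gives at most 3×11 = 33 (stopped by the price limit).
Mixing does better — 1×Y and 3×X: price 29 ≤ 30, reach 1·4 + 3·11 = 37.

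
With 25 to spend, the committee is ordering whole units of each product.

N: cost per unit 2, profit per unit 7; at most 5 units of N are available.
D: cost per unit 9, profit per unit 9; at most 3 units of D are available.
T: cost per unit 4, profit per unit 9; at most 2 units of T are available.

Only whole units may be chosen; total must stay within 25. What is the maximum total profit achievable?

55

Take 4×N, 1×D, and 2×T: cost 25 ≤ 25, profit 4·7 + 1·9 + 2·9 = 55.
No other integer combination yields more.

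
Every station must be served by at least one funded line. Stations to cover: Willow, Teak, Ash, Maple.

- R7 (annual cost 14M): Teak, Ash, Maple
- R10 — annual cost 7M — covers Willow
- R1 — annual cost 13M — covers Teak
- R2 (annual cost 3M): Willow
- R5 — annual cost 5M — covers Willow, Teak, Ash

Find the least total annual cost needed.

This is an integer covering problem.
The greedy cost-per-new-station heuristic would pick R5 and R7 for 19, but a cheaper cover exists.
Choose R7 and R2: together they cover Willow, Teak, Ash, Maple — every station.
Total annual cost: 14 + 3 = 17.
No cover costs less than 17.

17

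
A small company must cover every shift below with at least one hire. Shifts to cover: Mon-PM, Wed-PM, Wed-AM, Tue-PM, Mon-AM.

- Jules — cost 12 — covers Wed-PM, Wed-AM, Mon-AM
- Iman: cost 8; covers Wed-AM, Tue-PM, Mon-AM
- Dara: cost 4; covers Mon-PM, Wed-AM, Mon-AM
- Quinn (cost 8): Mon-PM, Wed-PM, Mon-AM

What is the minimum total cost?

The greedy cost-per-new-shift heuristic would pick Dara, Iman, and Quinn for 20, but a cheaper cover exists.
Choose Iman and Quinn: together they cover Mon-PM, Wed-PM, Wed-AM, Tue-PM, Mon-AM — every shift.
Total cost: 8 + 8 = 16.
No cover costs less than 16.

16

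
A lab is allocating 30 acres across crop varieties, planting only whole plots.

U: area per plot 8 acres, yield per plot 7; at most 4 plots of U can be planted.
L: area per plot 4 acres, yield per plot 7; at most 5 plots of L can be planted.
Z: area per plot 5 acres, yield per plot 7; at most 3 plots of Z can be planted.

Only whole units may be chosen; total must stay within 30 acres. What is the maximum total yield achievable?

49

L has the best ratio (7/4); taking only L gives at most 5×7 = 35 (stopped by the supply cap of 5).
Mixing does better — 5×L and 2×Z: area 30 ≤ 30, yield 5·7 + 2·7 = 49.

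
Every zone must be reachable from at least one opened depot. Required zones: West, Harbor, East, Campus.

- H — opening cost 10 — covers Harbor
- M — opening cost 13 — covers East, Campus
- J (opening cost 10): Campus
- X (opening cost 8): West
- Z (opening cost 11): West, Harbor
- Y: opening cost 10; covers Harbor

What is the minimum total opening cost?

This is an integer covering problem.
Choose M and Z: together they cover West, Harbor, East, Campus — every zone.
Total opening cost: 13 + 11 = 24.
No cover costs less than 24.

24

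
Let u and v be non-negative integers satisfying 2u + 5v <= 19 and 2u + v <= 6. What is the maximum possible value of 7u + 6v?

26

The continuous relaxation peaks at (1.38, 3.25) with value 29.12; rounding to a feasible lattice point costs some objective.
(u,v)=(2,2): 2·2+5·2=14≤19, 2·2+1·2=6≤6, objective 26.
(u,v)=(1,3): 2·1+5·3=17≤19, 2·1+1·3=5≤6, objective 25.
(u,v)=(2,1): 2·2+5·1=9≤19, 2·2+1·1=5≤6, objective 20.
The best lattice point is (2,2), giving 26.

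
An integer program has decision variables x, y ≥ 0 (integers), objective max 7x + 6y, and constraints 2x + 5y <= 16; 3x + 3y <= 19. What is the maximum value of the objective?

Relaxing integrality, the LP optimum is 44.33 at (x,y) = (6.33, 0), which is not an integer point.
(x,y)=(6,0): 2·6+5·0=12≤16, 3·6+3·0=18≤19, objective 42.
(x,y)=(5,1): 2·5+5·1=15≤16, 3·5+3·1=18≤19, objective 41.
(x,y)=(5,0): 2·5+5·0=10≤16, 3·5+3·0=15≤19, objective 35.
Maximum is 42 at (x,y)=(6,0).

42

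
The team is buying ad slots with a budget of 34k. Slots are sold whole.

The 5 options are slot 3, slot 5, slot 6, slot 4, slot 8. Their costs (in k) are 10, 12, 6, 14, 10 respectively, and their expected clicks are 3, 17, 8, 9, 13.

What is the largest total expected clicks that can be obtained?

Allowing fractional choices, the relaxed optimum would be about 41.9, but ad slots are indivisible.
slot 3 + slot 5 + slot 8: cost 10 + 12 + 10 = 32 ≤ 34, expected clicks 3 + 17 + 13 = 33.
slot 5 + slot 6 + slot 8: cost 12 + 6 + 10 = 28 ≤ 34, expected clicks 17 + 8 + 13 = 38.
slot 5 + slot 6 + slot 4: cost 12 + 6 + 14 = 32 ≤ 34, expected clicks 17 + 8 + 9 = 34.
Best is slot 5, slot 6, and slot 8 with total expected clicks 38.

38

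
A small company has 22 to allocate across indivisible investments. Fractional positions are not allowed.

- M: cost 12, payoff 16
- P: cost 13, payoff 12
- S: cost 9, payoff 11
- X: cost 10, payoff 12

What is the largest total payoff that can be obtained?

Allowing fractional choices, the relaxed optimum would be about 28.2, but investments are indivisible.
M + S: cost 12 + 9 = 21 ≤ 22, payoff 16 + 11 = 27.
M + X: cost 12 + 10 = 22 ≤ 22, payoff 16 + 12 = 28.
Best is M and X with total payoff 28.

28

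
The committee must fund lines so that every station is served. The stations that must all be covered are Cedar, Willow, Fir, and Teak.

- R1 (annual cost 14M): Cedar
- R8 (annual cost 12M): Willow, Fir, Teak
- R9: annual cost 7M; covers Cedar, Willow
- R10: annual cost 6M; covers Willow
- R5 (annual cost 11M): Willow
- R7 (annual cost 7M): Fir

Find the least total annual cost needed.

19

Choose R8 and R9: together they cover Cedar, Willow, Fir, Teak — every station.
Total annual cost: 12 + 7 = 19.
No cover costs less than 19.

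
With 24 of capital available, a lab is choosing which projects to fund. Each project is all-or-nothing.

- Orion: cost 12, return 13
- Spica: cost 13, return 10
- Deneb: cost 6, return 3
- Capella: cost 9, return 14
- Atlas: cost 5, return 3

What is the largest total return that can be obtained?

Take Orion and Capella: cost 12 + 9 = 21 ≤ 24, return 13 + 14 = 27.
No other feasible combination does better.

27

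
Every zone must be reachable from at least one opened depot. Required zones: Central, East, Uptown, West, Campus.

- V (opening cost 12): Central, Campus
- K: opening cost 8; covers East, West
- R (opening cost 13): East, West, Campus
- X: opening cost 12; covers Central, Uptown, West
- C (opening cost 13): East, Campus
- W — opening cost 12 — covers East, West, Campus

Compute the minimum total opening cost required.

The greedy cost-per-new-zone heuristic would pick K, V, and X for 32, but a cheaper cover exists.
Choose X and W: together they cover Central, East, Uptown, West, Campus — every zone.
Total opening cost: 12 + 12 = 24.
No cover costs less than 24.

24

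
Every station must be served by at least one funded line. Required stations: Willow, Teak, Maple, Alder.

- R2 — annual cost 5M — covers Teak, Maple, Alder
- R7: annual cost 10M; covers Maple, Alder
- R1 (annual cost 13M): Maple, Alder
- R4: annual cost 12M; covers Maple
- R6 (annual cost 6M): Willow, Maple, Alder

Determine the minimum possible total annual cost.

11

Choose R2 and R6: together they cover Willow, Teak, Maple, Alder — every station.
Total annual cost: 5 + 6 = 11.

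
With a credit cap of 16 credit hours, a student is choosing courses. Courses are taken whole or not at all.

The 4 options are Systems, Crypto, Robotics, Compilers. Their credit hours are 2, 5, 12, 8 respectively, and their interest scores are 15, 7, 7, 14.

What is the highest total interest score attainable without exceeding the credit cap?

This is an integer program with binary decision variables.
Allowing fractional choices, the relaxed optimum would be about 36.6, but courses are indivisible.
Systems + Crypto + Compilers: credit hours 2 + 5 + 8 = 15 ≤ 16, interest score 15 + 7 + 14 = 36.
Systems + Compilers: credit hours 2 + 8 = 10 ≤ 16, interest score 15 + 14 = 29.
Best is Systems, Crypto, and Compilers with total interest score 36.

36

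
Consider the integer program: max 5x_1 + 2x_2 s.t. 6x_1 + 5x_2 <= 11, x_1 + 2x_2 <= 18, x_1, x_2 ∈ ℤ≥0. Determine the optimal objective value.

7

(x_1,x_2)=(1,1): 6·1+5·1=11≤11, 1·1+2·1=3≤18, objective 7.
(x_1,x_2)=(1,0): 6·1+5·0=6≤11, 1·1+2·0=1≤18, objective 5.
(x_1,x_2)=(0,2): 6·0+5·2=10≤11, 1·0+2·2=4≤18, objective 4.
Maximum is 7 at (x_1,x_2)=(1,1).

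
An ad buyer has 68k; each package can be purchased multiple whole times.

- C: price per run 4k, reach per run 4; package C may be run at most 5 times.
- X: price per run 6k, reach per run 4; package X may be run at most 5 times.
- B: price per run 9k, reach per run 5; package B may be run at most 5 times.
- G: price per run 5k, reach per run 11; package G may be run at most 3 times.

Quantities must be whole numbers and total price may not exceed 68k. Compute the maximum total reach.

Take 5×C, 4×X, 1×B, and 3×G: price 68 ≤ 68, reach 5·4 + 4·4 + 1·5 + 3·11 = 74.
G has the best ratio (11/5) and is taken to its limit of 3; remaining capacity is filled optimally with the others.

74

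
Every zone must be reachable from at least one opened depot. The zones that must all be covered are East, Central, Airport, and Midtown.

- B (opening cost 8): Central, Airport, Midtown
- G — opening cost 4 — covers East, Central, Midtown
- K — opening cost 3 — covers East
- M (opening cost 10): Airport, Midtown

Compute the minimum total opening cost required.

11

The greedy cost-per-new-zone heuristic would pick G and B for 12, but a cheaper cover exists.
Choose B and K: together they cover East, Central, Airport, Midtown — every zone.
Total opening cost: 8 + 3 = 11.
No cover costs less than 11.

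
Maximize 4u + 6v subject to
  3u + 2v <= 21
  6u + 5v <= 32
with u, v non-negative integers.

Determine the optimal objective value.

The continuous relaxation peaks at (0, 6.4) with value 38.40; rounding to a feasible lattice point costs some objective.
(u,v)=(0,6): 3·0+2·6=12≤21, 6·0+5·6=30≤32, objective 36.
(u,v)=(1,5): 3·1+2·5=13≤21, 6·1+5·5=31≤32, objective 34.
(u,v)=(0,5): 3·0+2·5=10≤21, 6·0+5·5=25≤32, objective 30.
The best lattice point is (0,6), giving 36.

36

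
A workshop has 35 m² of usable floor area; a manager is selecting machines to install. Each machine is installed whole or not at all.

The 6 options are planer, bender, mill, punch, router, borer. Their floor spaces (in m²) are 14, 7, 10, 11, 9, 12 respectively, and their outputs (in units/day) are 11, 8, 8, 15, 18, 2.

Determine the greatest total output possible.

44

planer + punch + router: floor space 14 + 11 + 9 = 34 ≤ 35, output 11 + 15 + 18 = 44.
mill + punch + router: floor space 10 + 11 + 9 = 30 ≤ 35, output 8 + 15 + 18 = 41.
bender + punch + router: floor space 7 + 11 + 9 = 27 ≤ 35, output 8 + 15 + 18 = 41.
Best is planer, punch, and router with total output 44.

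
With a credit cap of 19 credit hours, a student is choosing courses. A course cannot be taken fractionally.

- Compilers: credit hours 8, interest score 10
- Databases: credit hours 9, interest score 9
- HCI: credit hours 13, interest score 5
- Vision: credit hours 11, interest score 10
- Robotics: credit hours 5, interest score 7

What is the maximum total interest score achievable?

20

This is an integer program with binary decision variables.
Take Compilers and Vision: credit hours 8 + 11 = 19 ≤ 19, interest score 10 + 10 = 20.
No other feasible combination does better.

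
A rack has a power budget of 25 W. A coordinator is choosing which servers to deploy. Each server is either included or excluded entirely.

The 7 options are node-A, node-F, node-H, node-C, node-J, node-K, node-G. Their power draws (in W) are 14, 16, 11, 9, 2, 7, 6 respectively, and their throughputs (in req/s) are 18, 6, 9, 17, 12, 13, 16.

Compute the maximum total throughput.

Allowing fractional choices, the relaxed optimum would be about 59.3, but servers are indivisible.
node-A + node-C + node-J: power draw 14 + 9 + 2 = 25 ≤ 25, throughput 18 + 17 + 12 = 47.
node-C + node-J + node-K + node-G: power draw 9 + 2 + 7 + 6 = 24 ≤ 25, throughput 17 + 12 + 13 + 16 = 58.
Best is node-C, node-J, node-K, and node-G with total throughput 58.

58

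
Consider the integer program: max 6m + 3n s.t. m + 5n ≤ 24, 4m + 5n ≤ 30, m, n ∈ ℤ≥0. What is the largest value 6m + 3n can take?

42

(m,n)=(7,0) is feasible, giving 42.
(m,n)=(6,1) is feasible, giving 39.
(m,n)=(6,0) is feasible, giving 36.
No feasible integer point exceeds 42.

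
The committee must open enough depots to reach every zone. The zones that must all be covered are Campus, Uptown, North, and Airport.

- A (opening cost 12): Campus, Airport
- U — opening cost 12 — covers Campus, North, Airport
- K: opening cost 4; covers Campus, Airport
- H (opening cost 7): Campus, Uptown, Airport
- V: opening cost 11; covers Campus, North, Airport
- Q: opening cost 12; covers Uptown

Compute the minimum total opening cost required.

18

The greedy cost-per-new-zone heuristic would pick K, H, and V for 22, but a cheaper cover exists.
Choose H and V: together they cover Campus, Uptown, North, Airport — every zone.
Total opening cost: 7 + 11 = 18.
No cover costs less than 18.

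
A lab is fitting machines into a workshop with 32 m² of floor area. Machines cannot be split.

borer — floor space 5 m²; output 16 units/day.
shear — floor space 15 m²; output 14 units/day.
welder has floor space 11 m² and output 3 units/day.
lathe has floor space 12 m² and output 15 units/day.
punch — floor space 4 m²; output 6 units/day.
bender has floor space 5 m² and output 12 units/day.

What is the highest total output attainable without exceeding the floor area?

Take borer, lathe, punch, and bender: floor space 5 + 12 + 4 + 5 = 26 ≤ 32, output 16 + 15 + 6 + 12 = 49.
No other feasible combination does better.

49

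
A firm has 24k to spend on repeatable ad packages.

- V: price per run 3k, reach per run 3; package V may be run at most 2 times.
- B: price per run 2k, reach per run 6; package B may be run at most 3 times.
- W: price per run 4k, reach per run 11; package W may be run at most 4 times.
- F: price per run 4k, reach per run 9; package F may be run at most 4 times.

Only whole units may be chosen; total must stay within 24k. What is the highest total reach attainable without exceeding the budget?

65

This is a bounded integer knapsack.
B has the best ratio (6/2); taking only B gives at most 3×6 = 18 (stopped by the supply cap of 3).
Mixing does better — 2×B, 4×W, and 1×F: price 24 ≤ 24, reach 2·6 + 4·11 + 1·9 = 65.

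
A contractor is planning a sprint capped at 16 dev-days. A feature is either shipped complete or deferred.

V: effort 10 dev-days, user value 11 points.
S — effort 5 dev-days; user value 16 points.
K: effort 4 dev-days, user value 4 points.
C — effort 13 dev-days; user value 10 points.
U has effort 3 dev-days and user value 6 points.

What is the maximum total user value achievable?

This is a 0-1 knapsack instance.
Allowing fractional choices, the relaxed optimum would be about 30.8, but features are indivisible.
V + S: effort 10 + 5 = 15 ≤ 16, user value 11 + 16 = 27.
S + U: effort 5 + 3 = 8 ≤ 16, user value 16 + 6 = 22.
S + K + U: effort 5 + 4 + 3 = 12 ≤ 16, user value 16 + 4 + 6 = 26.
Best is V and S with total user value 27.

27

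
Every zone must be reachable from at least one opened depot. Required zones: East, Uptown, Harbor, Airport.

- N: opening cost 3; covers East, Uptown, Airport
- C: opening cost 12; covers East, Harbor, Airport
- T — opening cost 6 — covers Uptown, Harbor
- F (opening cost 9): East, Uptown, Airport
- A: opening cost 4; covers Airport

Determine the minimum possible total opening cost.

Choose N and T: together they cover East, Uptown, Harbor, Airport — every zone.
Total opening cost: 3 + 6 = 9.
No cover costs less than 9.

9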